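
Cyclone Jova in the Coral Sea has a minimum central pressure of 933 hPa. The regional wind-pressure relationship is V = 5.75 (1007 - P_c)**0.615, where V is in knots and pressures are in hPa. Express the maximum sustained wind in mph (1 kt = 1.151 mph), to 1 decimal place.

ΔP = 1007 − 933 = 74 hPa.
V ≈ 5.75 × 74^0.615 = 5.75 × 14.112 ≈ 81.142 kt.
81.142 × 1.151 ≈ 93.39 mph → 93.4 mph.

93.4 mph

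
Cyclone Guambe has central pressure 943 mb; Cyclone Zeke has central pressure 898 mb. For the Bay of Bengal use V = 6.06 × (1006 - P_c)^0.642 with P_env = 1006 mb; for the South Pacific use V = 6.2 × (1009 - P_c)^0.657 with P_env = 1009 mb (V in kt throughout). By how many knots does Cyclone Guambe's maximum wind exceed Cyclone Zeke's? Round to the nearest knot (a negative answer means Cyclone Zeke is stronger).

-50 kt

Cyclone Guambe: ΔP = 63; V ≈ 6.06 × 63^0.642 ≈ 86.63 kt.
Cyclone Zeke: ΔP = 111; V ≈ 6.2 × 111^0.657 ≈ 136.83 kt.
Difference ≈ 86.63 − 136.83 = -50.20 → -50 kt.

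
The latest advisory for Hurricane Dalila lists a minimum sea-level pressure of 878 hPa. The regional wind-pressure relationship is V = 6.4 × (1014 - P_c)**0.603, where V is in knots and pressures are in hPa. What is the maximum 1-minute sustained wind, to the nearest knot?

124 kt

ΔP = 1014 − 878 = 136 hPa.
136^0.603 ≈ 19.343.
V ≈ 6.4 × 19.343 ≈ 123.8 kt.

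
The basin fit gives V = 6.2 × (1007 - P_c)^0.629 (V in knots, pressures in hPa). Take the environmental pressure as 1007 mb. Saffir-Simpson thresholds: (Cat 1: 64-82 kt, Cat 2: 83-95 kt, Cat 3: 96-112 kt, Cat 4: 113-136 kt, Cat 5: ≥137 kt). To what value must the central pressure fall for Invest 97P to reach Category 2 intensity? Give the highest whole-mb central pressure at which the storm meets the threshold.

945 mb

Category 2 begins at V = 83 kt.
Required ΔP = (83/6.2)^(1/0.629) = 13.387^1.590 ≈ 61.83 mb.
P_c ≤ 1007 − 61.83 = 945.17, so the highest integer P_c is 945 mb.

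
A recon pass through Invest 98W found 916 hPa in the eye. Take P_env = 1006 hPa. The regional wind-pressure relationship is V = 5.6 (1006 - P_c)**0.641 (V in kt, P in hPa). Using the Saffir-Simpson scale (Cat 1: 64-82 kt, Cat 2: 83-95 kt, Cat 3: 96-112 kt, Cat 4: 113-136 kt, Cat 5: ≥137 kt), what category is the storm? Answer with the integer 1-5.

3

ΔP = 1006 − 916 = 90 hPa.
V ≈ 5.6 × 90^0.641 = 5.6 × 17.89 ≈ 100 kt.
100 kt falls in the Category 3 band.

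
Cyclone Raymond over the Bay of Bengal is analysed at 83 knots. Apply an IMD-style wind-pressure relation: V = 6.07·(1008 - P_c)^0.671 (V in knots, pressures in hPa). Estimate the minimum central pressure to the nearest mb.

959 mb

ΔP = (V / 6.07)^(1/0.671) = (83/6.07)^1.490.
83/6.07 = 13.674; 13.674^1.490 ≈ 49.30 mb.
P_c = 1008 − 49.30 = 958.70 ≈ 959 mb.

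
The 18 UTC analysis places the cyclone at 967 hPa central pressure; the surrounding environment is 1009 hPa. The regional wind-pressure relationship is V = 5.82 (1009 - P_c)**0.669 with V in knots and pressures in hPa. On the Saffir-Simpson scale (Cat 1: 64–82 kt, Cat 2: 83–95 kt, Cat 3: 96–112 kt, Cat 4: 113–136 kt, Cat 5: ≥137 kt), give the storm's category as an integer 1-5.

1

ΔP = 1009 − 967 = 42 hPa.
V ≈ 5.82 × 42^0.669 = 5.82 × 12.19 ≈ 71 kt.
71 kt falls in the Category 1 band.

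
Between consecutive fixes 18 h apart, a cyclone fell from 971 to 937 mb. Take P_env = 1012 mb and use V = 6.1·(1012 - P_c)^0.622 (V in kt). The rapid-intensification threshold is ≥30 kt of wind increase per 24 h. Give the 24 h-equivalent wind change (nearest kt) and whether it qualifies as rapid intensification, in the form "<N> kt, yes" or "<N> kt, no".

37 kt, yes

V₁: ΔP = 41, V ≈ 6.1 × 41^0.622 ≈ 61.44 kt.
V₂: ΔP = 75, V ≈ 6.1 × 75^0.622 ≈ 89.46 kt.
ΔV over 18 h = 28.02 kt → 24 h equivalent = 28.02 × 24/18 ≈ 37.36 kt.
37 kt ≥ 30 kt ⇒ rapid intensification.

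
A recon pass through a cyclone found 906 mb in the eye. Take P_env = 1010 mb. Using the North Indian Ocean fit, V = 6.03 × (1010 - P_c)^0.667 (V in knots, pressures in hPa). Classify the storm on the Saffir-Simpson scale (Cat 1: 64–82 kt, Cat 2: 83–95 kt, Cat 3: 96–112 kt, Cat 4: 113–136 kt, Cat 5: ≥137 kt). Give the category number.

4

ΔP = 1010 − 906 = 104 mb.
V ≈ 6.03 × 104^0.667 = 6.03 × 22.15 ≈ 134 kt.
134 kt falls in the Category 4 band.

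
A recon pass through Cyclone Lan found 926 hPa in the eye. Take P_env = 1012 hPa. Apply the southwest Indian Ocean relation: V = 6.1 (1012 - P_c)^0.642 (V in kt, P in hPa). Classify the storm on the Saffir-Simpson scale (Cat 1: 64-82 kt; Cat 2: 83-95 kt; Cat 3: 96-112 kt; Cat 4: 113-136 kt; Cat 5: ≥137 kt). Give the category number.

3

ΔP = 1012 − 926 = 86 hPa.
V ≈ 6.1 × 86^0.642 = 6.1 × 17.46 ≈ 106 kt.
106 kt falls in the Category 3 band.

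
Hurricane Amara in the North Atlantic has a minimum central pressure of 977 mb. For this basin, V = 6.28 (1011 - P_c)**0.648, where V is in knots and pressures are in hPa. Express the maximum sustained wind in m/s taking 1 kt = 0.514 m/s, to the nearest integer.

ΔP = 1011 − 977 = 34 mb.
V ≈ 6.28 × 34^0.648 = 6.28 × 9.826 ≈ 61.710 kt.
61.710 × 0.514 ≈ 31.72 m/s → 32 m/s.

32 m/s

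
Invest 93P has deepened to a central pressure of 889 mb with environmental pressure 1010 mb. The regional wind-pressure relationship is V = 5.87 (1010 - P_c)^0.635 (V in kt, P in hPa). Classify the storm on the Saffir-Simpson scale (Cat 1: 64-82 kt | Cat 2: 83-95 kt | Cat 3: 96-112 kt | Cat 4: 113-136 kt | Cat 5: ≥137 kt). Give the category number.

4

ΔP = 1010 − 889 = 121 mb.
V ≈ 5.87 × 121^0.635 = 5.87 × 21.02 ≈ 123 kt.
123 kt falls in the Category 4 band.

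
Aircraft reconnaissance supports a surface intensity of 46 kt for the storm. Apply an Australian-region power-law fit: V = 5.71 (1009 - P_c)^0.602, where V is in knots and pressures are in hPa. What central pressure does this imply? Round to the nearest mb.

977 mb

ΔP = (V / 5.71)^(1/0.602) = (46/5.71)^1.661.
46/5.71 = 8.056; 8.056^1.661 ≈ 32.00 mb.
P_c = 1009 − 32.00 = 977.00 ≈ 977 mb.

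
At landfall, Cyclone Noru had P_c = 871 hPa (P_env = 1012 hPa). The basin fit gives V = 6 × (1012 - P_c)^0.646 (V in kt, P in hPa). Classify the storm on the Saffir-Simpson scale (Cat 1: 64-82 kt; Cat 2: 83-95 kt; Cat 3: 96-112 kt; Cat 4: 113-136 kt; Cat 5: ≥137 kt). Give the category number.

ΔP = 1012 − 871 = 141 hPa.
V ≈ 6 × 141^0.646 = 6 × 24.46 ≈ 147 kt.
147 kt falls in the Category 5 band.

5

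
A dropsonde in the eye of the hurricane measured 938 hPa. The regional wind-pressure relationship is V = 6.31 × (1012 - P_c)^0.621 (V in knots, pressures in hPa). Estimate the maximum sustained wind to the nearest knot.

91 kt

ΔP = 1012 − 938 = 74 hPa.
74^0.621 ≈ 14.481.
V ≈ 6.31 × 14.481 ≈ 91.4 kt.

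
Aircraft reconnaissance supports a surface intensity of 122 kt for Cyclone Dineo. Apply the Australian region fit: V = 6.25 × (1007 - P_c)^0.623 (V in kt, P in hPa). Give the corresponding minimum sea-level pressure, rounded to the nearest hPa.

ΔP = (V / 6.25)^(1/0.623) = (122/6.25)^1.605.
122/6.25 = 19.520; 19.520^1.605 ≈ 117.87 hPa.
P_c = 1007 − 117.87 = 889.13 ≈ 889 hPa.

889 hPa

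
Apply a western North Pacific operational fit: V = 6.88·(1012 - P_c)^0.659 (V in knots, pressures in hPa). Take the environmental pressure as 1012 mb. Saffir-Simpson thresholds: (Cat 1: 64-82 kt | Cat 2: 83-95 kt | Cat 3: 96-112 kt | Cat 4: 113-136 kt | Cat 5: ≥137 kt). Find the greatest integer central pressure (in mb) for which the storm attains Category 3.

957 mb

Category 3 begins at V = 96 kt.
Required ΔP = (96/6.88)^(1/0.659) = 13.953^1.517 ≈ 54.58 mb.
P_c ≤ 1012 − 54.58 = 957.42, so the highest integer P_c is 957 mb.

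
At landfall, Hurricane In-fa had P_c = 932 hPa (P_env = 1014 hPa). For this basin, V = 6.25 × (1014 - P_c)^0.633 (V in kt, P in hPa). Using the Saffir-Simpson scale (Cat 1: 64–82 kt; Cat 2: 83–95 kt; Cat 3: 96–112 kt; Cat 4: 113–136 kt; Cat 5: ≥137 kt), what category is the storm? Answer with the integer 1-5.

ΔP = 1014 − 932 = 82 hPa.
V ≈ 6.25 × 82^0.633 = 6.25 × 16.27 ≈ 102 kt.
102 kt falls in the Category 3 band.

3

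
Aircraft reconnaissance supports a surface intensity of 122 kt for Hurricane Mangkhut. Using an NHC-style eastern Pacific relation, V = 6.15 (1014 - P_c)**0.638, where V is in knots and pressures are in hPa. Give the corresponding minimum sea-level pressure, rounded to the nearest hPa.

ΔP = (V / 6.15)^(1/0.638) = (122/6.15)^1.567.
122/6.15 = 19.837; 19.837^1.567 ≈ 108.06 hPa.
P_c = 1014 − 108.06 = 905.94 ≈ 906 hPa.

906 hPa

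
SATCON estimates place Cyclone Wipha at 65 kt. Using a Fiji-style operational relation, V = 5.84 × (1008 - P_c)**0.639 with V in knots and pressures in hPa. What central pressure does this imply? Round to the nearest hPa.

965 hPa

ΔP = (V / 5.84)^(1/0.639) = (65/5.84)^1.565.
65/5.84 = 11.130; 11.130^1.565 ≈ 43.42 hPa.
P_c = 1008 − 43.42 = 964.58 ≈ 965 hPa.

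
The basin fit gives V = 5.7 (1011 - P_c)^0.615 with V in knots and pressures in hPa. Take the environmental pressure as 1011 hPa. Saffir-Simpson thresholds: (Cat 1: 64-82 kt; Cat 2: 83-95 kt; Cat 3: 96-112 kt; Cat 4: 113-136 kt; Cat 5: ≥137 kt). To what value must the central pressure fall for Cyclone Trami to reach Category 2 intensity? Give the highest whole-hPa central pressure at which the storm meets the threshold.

933 hPa

Category 2 begins at V = 83 kt.
Required ΔP = (83/5.7)^(1/0.615) = 14.561^1.626 ≈ 77.87 hPa.
P_c ≤ 1011 − 77.87 = 933.13, so the highest integer P_c is 933 hPa.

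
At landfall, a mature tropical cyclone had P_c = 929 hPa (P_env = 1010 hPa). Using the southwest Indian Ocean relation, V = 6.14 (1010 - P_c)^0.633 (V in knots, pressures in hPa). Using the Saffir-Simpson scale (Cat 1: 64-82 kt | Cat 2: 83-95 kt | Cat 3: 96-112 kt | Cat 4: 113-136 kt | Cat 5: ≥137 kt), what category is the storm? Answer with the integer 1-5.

ΔP = 1010 − 929 = 81 hPa.
V ≈ 6.14 × 81^0.633 = 6.14 × 16.15 ≈ 99 kt.
99 kt falls in the Category 3 band.

3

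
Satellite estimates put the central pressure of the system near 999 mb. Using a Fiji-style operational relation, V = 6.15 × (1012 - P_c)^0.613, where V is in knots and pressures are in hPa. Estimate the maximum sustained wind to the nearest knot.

ΔP = 1012 − 999 = 13 mb.
13^0.613 ≈ 4.818.
V ≈ 6.15 × 4.818 ≈ 29.6 kt.

30 kt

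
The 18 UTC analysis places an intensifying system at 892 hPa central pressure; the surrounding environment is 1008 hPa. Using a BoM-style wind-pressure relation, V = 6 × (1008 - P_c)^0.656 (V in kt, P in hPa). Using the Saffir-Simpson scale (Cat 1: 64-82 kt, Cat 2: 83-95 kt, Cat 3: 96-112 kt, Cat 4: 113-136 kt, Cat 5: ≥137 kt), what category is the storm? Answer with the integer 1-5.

ΔP = 1008 − 892 = 116 hPa.
V ≈ 6 × 116^0.656 = 6 × 22.61 ≈ 136 kt.
136 kt falls in the Category 4 band.

4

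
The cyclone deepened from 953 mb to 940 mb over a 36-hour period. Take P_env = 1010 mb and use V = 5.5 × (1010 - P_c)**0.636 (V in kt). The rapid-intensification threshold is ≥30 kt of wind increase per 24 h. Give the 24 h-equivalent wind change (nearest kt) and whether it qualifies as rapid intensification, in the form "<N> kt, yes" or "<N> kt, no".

V₁: ΔP = 57, V ≈ 5.5 × 57^0.636 ≈ 71.96 kt.
V₂: ΔP = 70, V ≈ 5.5 × 70^0.636 ≈ 82.01 kt.
ΔV over 36 h = 10.05 kt → 24 h equivalent = 10.05 × 24/36 ≈ 6.70 kt.
7 kt < 30 kt ⇒ not rapid intensification.

7 kt, no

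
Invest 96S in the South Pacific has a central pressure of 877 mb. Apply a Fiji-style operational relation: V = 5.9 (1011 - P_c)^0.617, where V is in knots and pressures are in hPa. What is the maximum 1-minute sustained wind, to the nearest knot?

121 kt

ΔP = 1011 − 877 = 134 mb.
134^0.617 ≈ 20.532.
V ≈ 5.9 × 20.532 ≈ 121.1 kt.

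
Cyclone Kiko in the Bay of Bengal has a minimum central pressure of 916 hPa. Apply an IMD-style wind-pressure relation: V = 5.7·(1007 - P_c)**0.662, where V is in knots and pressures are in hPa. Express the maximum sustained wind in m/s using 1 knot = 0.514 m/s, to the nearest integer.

ΔP = 1007 − 916 = 91 hPa.
V ≈ 5.7 × 91^0.662 = 5.7 × 19.810 ≈ 112.917 kt.
112.917 × 0.514 ≈ 58.04 m/s → 58 m/s.

58 m/s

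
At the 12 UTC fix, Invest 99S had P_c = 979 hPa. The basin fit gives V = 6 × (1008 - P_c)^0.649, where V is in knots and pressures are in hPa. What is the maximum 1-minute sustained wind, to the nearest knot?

ΔP = 1008 − 979 = 29 hPa.
29^0.649 ≈ 8.894.
V ≈ 6 × 8.894 ≈ 53.4 kt.

53 kt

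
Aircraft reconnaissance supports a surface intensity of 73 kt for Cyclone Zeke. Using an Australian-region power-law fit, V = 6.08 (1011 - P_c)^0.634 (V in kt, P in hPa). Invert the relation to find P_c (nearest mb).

ΔP = (V / 6.08)^(1/0.634) = (73/6.08)^1.577.
73/6.08 = 12.007; 12.007^1.577 ≈ 50.41 mb.
P_c = 1011 − 50.41 = 960.59 ≈ 961 mb.

961 mb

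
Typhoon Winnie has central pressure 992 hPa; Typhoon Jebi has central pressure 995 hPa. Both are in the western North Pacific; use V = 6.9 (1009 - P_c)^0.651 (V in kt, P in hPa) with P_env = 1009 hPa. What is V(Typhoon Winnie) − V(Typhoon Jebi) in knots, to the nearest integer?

5 kt

Typhoon Winnie: ΔP = 17; V ≈ 6.9 × 17^0.651 ≈ 43.64 kt.
Typhoon Jebi: ΔP = 14; V ≈ 6.9 × 14^0.651 ≈ 38.46 kt.
Difference ≈ 43.64 − 38.46 = 5.18 → 5 kt.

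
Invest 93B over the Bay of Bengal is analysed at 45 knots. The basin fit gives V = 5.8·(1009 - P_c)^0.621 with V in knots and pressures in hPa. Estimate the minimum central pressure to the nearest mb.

982 mb

ΔP = (V / 5.8)^(1/0.621) = (45/5.8)^1.610.
45/5.8 = 7.759; 7.759^1.610 ≈ 27.09 mb.
P_c = 1009 − 27.09 = 981.91 ≈ 982 mb.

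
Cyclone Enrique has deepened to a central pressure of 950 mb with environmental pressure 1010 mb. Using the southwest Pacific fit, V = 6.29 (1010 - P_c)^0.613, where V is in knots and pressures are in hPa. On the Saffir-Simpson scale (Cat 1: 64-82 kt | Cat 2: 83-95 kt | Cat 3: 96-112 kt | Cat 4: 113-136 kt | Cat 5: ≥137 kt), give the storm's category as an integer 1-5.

ΔP = 1010 − 950 = 60 mb.
V ≈ 6.29 × 60^0.613 = 6.29 × 12.30 ≈ 77 kt.
77 kt falls in the Category 1 band.

1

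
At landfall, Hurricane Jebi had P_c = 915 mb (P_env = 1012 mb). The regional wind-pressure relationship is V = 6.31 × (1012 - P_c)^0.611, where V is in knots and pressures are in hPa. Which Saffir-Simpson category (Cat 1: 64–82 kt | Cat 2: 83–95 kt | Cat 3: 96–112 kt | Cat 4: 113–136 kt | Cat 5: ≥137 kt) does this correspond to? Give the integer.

3

ΔP = 1012 − 915 = 97 mb.
V ≈ 6.31 × 97^0.611 = 6.31 × 16.37 ≈ 103 kt.
103 kt falls in the Category 3 band.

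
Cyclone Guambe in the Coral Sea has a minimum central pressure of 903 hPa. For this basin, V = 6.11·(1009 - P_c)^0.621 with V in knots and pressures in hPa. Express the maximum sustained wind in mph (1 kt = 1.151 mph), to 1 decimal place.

ΔP = 1009 − 903 = 106 hPa.
V ≈ 6.11 × 106^0.621 = 6.11 × 18.102 ≈ 110.600 kt.
110.600 × 1.151 ≈ 127.30 mph → 127.3 mph.

127.3 mph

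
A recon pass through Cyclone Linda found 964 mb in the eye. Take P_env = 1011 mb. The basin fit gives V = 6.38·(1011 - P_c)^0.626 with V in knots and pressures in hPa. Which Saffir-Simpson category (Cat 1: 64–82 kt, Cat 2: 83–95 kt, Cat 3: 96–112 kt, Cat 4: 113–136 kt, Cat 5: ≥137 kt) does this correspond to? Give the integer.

1

ΔP = 1011 − 964 = 47 mb.
V ≈ 6.38 × 47^0.626 = 6.38 × 11.14 ≈ 71 kt.
71 kt falls in the Category 1 band.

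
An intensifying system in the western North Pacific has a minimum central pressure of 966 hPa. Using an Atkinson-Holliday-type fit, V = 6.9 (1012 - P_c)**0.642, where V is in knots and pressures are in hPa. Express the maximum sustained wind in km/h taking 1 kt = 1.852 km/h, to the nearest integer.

149 km/h

ΔP = 1012 − 966 = 46 hPa.
V ≈ 6.9 × 46^0.642 = 6.9 × 11.681 ≈ 80.601 kt.
80.601 × 1.852 ≈ 149.27 km/h → 149 km/h.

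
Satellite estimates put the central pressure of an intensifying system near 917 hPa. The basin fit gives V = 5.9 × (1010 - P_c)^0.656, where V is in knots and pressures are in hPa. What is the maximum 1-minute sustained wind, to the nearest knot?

115 kt

ΔP = 1010 − 917 = 93 hPa.
93^0.656 ≈ 19.558.
V ≈ 5.9 × 19.558 ≈ 115.4 kt.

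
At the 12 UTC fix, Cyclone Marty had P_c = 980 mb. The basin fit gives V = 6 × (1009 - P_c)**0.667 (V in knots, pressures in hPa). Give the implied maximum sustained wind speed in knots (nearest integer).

ΔP = 1009 − 980 = 29 mb.
29^0.667 ≈ 9.450.
V ≈ 6 × 9.450 ≈ 56.7 kt.

57 kt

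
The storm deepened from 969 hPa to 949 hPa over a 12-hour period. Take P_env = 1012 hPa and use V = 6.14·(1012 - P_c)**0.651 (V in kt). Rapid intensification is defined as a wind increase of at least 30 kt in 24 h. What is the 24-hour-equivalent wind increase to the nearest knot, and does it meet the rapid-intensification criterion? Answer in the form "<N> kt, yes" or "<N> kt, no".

V₁: ΔP = 43, V ≈ 6.14 × 43^0.651 ≈ 71.05 kt.
V₂: ΔP = 63, V ≈ 6.14 × 63^0.651 ≈ 91.10 kt.
ΔV over 12 h = 20.05 kt → 24 h equivalent = 20.05 × 24/12 ≈ 40.10 kt.
40 kt ≥ 30 kt ⇒ rapid intensification.

40 kt, yes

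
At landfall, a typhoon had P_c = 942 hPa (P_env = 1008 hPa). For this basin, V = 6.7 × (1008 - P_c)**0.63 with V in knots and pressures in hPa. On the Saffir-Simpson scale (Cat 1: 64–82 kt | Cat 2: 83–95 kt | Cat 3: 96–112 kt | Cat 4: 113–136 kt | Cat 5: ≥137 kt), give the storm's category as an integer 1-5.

2

ΔP = 1008 − 942 = 66 hPa.
V ≈ 6.7 × 66^0.63 = 6.7 × 14.01 ≈ 94 kt.
94 kt falls in the Category 2 band.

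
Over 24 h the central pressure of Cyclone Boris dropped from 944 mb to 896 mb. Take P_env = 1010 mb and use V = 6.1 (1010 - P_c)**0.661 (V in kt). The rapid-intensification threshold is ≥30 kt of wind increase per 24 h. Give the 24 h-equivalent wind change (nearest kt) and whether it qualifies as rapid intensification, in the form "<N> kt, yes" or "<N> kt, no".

42 kt, yes

V₁: ΔP = 66, V ≈ 6.1 × 66^0.661 ≈ 97.29 kt.
V₂: ΔP = 114, V ≈ 6.1 × 114^0.661 ≈ 139.62 kt.
ΔV over 24 h = 42.33 kt → 24 h equivalent = 42.33 × 24/24 ≈ 42.33 kt.
42 kt ≥ 30 kt ⇒ rapid intensification.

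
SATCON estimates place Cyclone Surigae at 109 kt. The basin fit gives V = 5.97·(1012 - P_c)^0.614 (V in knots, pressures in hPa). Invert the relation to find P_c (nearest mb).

ΔP = (V / 5.97)^(1/0.614) = (109/5.97)^1.629.
109/5.97 = 18.258; 18.258^1.629 ≈ 113.37 mb.
P_c = 1012 − 113.37 = 898.63 ≈ 899 mb.

899 mb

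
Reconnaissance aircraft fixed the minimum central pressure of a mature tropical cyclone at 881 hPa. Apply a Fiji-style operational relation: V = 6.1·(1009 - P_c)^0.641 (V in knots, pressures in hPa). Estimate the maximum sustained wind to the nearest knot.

ΔP = 1009 − 881 = 128 hPa.
128^0.641 ≈ 22.424.
V ≈ 6.1 × 22.424 ≈ 136.8 kt.

137 kt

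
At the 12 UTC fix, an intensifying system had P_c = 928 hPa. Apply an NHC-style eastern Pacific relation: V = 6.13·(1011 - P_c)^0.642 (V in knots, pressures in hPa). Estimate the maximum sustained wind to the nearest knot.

ΔP = 1011 − 928 = 83 hPa.
83^0.642 ≈ 17.063.
V ≈ 6.13 × 17.063 ≈ 104.6 kt.

105 kt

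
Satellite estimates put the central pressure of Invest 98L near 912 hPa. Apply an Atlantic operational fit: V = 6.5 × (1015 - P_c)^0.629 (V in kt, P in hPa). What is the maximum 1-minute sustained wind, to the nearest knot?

ΔP = 1015 − 912 = 103 hPa.
103^0.629 ≈ 18.453.
V ≈ 6.5 × 18.453 ≈ 119.9 kt.

120 kt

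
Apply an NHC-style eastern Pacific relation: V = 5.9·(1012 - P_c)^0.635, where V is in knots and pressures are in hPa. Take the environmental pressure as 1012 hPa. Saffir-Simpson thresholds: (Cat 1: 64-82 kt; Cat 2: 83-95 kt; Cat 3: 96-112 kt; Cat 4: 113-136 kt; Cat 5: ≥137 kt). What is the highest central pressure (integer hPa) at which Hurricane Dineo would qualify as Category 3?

Category 3 begins at V = 96 kt.
Required ΔP = (96/5.9)^(1/0.635) = 16.271^1.575 ≈ 80.86 hPa.
P_c ≤ 1012 − 80.86 = 931.14, so the highest integer P_c is 931 hPa.

931 hPa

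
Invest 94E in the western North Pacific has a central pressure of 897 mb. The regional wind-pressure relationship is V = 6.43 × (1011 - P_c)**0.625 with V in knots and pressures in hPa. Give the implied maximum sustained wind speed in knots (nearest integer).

124 kt

ΔP = 1011 − 897 = 114 mb.
114^0.625 ≈ 19.300.
V ≈ 6.43 × 19.300 ≈ 124.1 kt.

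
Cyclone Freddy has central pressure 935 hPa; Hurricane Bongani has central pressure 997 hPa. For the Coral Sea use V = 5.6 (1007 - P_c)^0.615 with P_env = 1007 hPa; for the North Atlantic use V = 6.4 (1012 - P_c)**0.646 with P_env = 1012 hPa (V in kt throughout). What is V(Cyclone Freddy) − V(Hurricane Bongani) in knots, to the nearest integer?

Cyclone Freddy: ΔP = 72; V ≈ 5.6 × 72^0.615 ≈ 77.70 kt.
Hurricane Bongani: ΔP = 15; V ≈ 6.4 × 15^0.646 ≈ 36.81 kt.
Difference ≈ 77.70 − 36.81 = 40.89 → 41 kt.

41 kt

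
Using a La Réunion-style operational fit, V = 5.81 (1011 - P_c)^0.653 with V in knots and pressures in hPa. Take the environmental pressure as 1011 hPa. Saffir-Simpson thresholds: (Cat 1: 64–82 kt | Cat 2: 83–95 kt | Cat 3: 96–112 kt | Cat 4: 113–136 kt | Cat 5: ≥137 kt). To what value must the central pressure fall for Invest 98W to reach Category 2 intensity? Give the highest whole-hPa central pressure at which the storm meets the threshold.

952 hPa

Category 2 begins at V = 83 kt.
Required ΔP = (83/5.81)^(1/0.653) = 14.286^1.531 ≈ 58.70 hPa.
P_c ≤ 1011 − 58.70 = 952.30, so the highest integer P_c is 952 hPa.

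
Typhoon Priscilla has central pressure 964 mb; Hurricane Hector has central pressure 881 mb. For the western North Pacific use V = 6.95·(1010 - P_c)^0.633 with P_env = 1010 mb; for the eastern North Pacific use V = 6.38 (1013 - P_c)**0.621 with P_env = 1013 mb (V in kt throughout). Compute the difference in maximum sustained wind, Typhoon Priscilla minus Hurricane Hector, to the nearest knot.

-54 kt

Typhoon Priscilla: ΔP = 46; V ≈ 6.95 × 46^0.633 ≈ 78.44 kt.
Hurricane Hector: ΔP = 132; V ≈ 6.38 × 132^0.621 ≈ 132.34 kt.
Difference ≈ 78.44 − 132.34 = -53.90 → -54 kt.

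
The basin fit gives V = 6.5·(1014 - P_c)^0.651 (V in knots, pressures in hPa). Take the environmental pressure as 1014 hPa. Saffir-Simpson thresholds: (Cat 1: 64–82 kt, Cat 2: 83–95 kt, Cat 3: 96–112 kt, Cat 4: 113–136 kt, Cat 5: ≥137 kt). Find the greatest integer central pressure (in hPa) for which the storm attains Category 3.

Category 3 begins at V = 96 kt.
Required ΔP = (96/6.5)^(1/0.651) = 14.769^1.536 ≈ 62.55 hPa.
P_c ≤ 1014 − 62.55 = 951.45, so the highest integer P_c is 951 hPa.

951 hPa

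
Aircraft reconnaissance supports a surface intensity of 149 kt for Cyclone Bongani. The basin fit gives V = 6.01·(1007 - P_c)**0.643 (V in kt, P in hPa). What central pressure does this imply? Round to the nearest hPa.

ΔP = (V / 6.01)^(1/0.643) = (149/6.01)^1.555.
149/6.01 = 24.792; 24.792^1.555 ≈ 147.38 hPa.
P_c = 1007 − 147.38 = 859.62 ≈ 860 hPa.

860 hPa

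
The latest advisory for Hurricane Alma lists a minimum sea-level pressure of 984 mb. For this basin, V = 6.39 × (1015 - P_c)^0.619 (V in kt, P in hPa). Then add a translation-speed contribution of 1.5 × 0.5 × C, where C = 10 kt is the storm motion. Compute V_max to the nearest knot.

ΔP = 1015 − 984 = 31 mb.
31^0.619 ≈ 8.378.
V ≈ 6.39 × 8.378 ≈ 53.5 kt.
Translation term: 1.5 × 0.5 × 10 = 7.5 kt.
Corrected V ≈ 61 kt → 61 kt.

61 kt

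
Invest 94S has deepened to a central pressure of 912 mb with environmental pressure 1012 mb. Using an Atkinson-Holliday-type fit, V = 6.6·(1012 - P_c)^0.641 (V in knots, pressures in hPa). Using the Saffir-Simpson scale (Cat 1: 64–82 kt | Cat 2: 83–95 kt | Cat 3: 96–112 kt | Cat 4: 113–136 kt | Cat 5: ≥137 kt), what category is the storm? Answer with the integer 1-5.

4

ΔP = 1012 − 912 = 100 mb.
V ≈ 6.6 × 100^0.641 = 6.6 × 19.14 ≈ 126 kt.
126 kt falls in the Category 4 band.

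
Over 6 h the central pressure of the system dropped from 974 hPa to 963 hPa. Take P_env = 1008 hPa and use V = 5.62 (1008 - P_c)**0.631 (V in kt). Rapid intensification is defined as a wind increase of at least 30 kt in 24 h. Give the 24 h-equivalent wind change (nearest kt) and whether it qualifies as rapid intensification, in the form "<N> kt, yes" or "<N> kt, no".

V₁: ΔP = 34, V ≈ 5.62 × 34^0.631 ≈ 52.01 kt.
V₂: ΔP = 45, V ≈ 5.62 × 45^0.631 ≈ 62.07 kt.
ΔV over 6 h = 10.06 kt → 24 h equivalent = 10.06 × 24/6 ≈ 40.24 kt.
40 kt ≥ 30 kt ⇒ rapid intensification.

40 kt, yes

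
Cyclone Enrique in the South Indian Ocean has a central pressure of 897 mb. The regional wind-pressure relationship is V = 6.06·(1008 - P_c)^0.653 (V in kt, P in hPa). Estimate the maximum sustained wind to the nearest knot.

ΔP = 1008 − 897 = 111 mb.
111^0.653 ≈ 21.657.
V ≈ 6.06 × 21.657 ≈ 131.2 kt.

131 kt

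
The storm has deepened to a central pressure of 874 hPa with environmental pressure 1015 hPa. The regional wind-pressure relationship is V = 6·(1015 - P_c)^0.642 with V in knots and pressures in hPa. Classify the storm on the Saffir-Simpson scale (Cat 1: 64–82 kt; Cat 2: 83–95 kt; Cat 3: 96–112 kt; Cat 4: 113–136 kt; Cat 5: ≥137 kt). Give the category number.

5

ΔP = 1015 − 874 = 141 hPa.
V ≈ 6 × 141^0.642 = 6 × 23.98 ≈ 144 kt.
144 kt falls in the Category 5 band.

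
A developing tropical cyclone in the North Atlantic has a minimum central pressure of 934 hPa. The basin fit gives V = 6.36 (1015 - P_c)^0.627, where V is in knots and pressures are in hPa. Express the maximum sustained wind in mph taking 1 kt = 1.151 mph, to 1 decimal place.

115.1 mph

ΔP = 1015 − 934 = 81 hPa.
V ≈ 6.36 × 81^0.627 = 6.36 × 15.726 ≈ 100.018 kt.
100.018 × 1.151 ≈ 115.12 mph → 115.1 mph.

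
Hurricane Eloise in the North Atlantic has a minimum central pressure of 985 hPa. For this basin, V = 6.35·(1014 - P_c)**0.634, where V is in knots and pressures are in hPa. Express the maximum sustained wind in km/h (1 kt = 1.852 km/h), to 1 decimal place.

ΔP = 1014 − 985 = 29 hPa.
V ≈ 6.35 × 29^0.634 = 6.35 × 8.456 ≈ 53.695 kt.
53.695 × 1.852 ≈ 99.44 km/h → 99.4 km/h.

99.4 km/h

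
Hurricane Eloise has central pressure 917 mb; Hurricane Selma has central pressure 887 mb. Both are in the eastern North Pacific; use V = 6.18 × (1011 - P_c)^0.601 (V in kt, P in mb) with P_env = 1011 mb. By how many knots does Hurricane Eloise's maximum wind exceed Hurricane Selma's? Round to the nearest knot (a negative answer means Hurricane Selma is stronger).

-17 kt

Hurricane Eloise: ΔP = 94; V ≈ 6.18 × 94^0.601 ≈ 94.81 kt.
Hurricane Selma: ΔP = 124; V ≈ 6.18 × 124^0.601 ≈ 111.98 kt.
Difference ≈ 94.81 − 111.98 = -17.17 → -17 kt.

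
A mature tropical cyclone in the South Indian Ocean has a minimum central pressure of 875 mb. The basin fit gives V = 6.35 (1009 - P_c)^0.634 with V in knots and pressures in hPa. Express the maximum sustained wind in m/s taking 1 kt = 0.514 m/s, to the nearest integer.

ΔP = 1009 − 875 = 134 mb.
V ≈ 6.35 × 134^0.634 = 6.35 × 22.314 ≈ 141.696 kt.
141.696 × 0.514 ≈ 72.83 m/s → 73 m/s.

73 m/s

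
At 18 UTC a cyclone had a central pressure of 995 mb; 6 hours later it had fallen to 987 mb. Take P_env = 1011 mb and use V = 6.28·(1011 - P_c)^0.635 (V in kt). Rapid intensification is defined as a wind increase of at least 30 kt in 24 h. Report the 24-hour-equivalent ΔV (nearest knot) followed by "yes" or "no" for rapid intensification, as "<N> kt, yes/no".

V₁: ΔP = 16, V ≈ 6.28 × 16^0.635 ≈ 36.52 kt.
V₂: ΔP = 24, V ≈ 6.28 × 24^0.635 ≈ 47.25 kt.
ΔV over 6 h = 10.73 kt → 24 h equivalent = 10.73 × 24/6 ≈ 42.92 kt.
43 kt ≥ 30 kt ⇒ rapid intensification.

43 kt, yes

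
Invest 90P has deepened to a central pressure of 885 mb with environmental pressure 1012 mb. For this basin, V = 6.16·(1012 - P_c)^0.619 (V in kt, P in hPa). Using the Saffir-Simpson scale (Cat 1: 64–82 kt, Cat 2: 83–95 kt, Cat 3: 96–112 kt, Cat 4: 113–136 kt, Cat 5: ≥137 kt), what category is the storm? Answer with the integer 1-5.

ΔP = 1012 − 885 = 127 mb.
V ≈ 6.16 × 127^0.619 = 6.16 × 20.06 ≈ 124 kt.
124 kt falls in the Category 4 band.

4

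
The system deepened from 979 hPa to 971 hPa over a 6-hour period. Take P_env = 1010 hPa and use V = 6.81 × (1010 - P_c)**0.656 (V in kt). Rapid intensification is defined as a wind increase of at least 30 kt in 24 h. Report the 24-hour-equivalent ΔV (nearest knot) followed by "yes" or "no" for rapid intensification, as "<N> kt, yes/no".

42 kt, yes

V₁: ΔP = 31, V ≈ 6.81 × 31^0.656 ≈ 64.79 kt.
V₂: ΔP = 39, V ≈ 6.81 × 39^0.656 ≈ 75.32 kt.
ΔV over 6 h = 10.53 kt → 24 h equivalent = 10.53 × 24/6 ≈ 42.12 kt.
42 kt ≥ 30 kt ⇒ rapid intensification.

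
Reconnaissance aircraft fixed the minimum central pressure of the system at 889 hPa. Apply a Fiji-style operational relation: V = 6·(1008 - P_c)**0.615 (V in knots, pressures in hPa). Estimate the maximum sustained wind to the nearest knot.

ΔP = 1008 − 889 = 119 hPa.
119^0.615 ≈ 18.900.
V ≈ 6 × 18.900 ≈ 113.4 kt.

113 kt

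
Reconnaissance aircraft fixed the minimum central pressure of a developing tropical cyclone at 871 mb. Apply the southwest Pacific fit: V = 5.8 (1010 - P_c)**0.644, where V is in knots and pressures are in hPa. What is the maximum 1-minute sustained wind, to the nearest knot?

ΔP = 1010 − 871 = 139 mb.
139^0.644 ≈ 23.994.
V ≈ 5.8 × 23.994 ≈ 139.2 kt.

139 kt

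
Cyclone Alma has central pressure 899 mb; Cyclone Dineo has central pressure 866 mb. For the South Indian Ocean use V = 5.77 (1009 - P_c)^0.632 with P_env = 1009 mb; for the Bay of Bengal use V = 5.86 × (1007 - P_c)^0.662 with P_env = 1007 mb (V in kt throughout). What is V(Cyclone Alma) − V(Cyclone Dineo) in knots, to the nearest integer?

Cyclone Alma: ΔP = 110; V ≈ 5.77 × 110^0.632 ≈ 112.55 kt.
Cyclone Dineo: ΔP = 141; V ≈ 5.86 × 141^0.662 ≈ 155.12 kt.
Difference ≈ 112.55 − 155.12 = -42.57 → -43 kt.

-43 kt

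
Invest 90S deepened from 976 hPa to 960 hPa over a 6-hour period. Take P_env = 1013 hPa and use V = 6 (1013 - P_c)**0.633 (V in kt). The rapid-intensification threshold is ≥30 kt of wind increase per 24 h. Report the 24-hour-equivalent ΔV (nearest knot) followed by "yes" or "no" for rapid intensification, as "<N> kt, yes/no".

60 kt, yes

V₁: ΔP = 37, V ≈ 6 × 37^0.633 ≈ 59.00 kt.
V₂: ΔP = 53, V ≈ 6 × 53^0.633 ≈ 74.07 kt.
ΔV over 6 h = 15.07 kt → 24 h equivalent = 15.07 × 24/6 ≈ 60.28 kt.
60 kt ≥ 30 kt ⇒ rapid intensification.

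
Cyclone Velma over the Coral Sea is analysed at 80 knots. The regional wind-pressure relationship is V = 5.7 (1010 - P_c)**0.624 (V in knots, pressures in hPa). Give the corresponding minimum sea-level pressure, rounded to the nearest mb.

ΔP = (V / 5.7)^(1/0.624) = (80/5.7)^1.603.
80/5.7 = 14.035; 14.035^1.603 ≈ 68.94 mb.
P_c = 1010 − 68.94 = 941.06 ≈ 941 mb.

941 mb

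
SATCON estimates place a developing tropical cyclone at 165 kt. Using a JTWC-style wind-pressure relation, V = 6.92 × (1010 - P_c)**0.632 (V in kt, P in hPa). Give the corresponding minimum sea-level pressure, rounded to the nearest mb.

859 mb

ΔP = (V / 6.92)^(1/0.632) = (165/6.92)^1.582.
165/6.92 = 23.844; 23.844^1.582 ≈ 151.15 mb.
P_c = 1010 − 151.15 = 858.85 ≈ 859 mb.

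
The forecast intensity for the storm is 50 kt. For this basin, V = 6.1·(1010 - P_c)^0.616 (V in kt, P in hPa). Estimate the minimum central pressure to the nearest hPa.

980 hPa

ΔP = (V / 6.1)^(1/0.616) = (50/6.1)^1.623.
50/6.1 = 8.197; 8.197^1.623 ≈ 30.42 hPa.
P_c = 1010 − 30.42 = 979.58 ≈ 980 hPa.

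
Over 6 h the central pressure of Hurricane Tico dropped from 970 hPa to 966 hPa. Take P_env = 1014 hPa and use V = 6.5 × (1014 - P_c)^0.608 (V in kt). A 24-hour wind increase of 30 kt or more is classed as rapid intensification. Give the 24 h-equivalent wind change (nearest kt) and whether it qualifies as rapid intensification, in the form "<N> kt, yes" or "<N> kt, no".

14 kt, no

V₁: ΔP = 44, V ≈ 6.5 × 44^0.608 ≈ 64.88 kt.
V₂: ΔP = 48, V ≈ 6.5 × 48^0.608 ≈ 68.41 kt.
ΔV over 6 h = 3.53 kt → 24 h equivalent = 3.53 × 24/6 ≈ 14.12 kt.
14 kt < 30 kt ⇒ not rapid intensification.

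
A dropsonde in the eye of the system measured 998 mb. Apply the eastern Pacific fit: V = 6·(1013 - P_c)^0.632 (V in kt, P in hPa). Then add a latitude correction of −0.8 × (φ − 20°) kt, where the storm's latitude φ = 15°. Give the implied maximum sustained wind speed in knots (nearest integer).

37 kt

ΔP = 1013 − 998 = 15 mb.
15^0.632 ≈ 5.537.
V ≈ 6 × 5.537 ≈ 33.2 kt.
Latitude correction: −0.8 × (15 − 20) = 4 kt.
Corrected V ≈ 37.2 kt → 37 kt.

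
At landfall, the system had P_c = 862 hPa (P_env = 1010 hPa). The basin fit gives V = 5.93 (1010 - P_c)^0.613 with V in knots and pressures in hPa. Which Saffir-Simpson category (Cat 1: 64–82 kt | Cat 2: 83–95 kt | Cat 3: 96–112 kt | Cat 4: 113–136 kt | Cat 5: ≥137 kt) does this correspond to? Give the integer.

4

ΔP = 1010 − 862 = 148 hPa.
V ≈ 5.93 × 148^0.613 = 5.93 × 21.40 ≈ 127 kt.
127 kt falls in the Category 4 band.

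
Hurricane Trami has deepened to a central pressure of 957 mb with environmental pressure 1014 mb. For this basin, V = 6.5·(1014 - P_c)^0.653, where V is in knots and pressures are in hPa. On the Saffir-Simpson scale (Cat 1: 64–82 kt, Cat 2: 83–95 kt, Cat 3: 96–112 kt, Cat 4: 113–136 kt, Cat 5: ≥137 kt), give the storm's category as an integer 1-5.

2

ΔP = 1014 − 957 = 57 mb.
V ≈ 6.5 × 57^0.653 = 6.5 × 14.01 ≈ 91 kt.
91 kt falls in the Category 2 band.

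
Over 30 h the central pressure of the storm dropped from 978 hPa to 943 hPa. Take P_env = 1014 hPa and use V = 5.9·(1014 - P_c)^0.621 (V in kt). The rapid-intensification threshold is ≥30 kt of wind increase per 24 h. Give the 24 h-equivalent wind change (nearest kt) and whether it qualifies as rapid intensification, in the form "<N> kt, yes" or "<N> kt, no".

V₁: ΔP = 36, V ≈ 5.9 × 36^0.621 ≈ 54.62 kt.
V₂: ΔP = 71, V ≈ 5.9 × 71^0.621 ≈ 83.27 kt.
ΔV over 30 h = 28.65 kt → 24 h equivalent = 28.65 × 24/30 ≈ 22.92 kt.
23 kt < 30 kt ⇒ not rapid intensification.

23 kt, no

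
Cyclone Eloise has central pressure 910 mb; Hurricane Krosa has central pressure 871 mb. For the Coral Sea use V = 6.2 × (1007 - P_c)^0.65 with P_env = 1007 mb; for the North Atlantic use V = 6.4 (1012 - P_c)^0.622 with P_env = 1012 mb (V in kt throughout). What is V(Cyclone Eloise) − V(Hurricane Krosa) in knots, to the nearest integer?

Cyclone Eloise: ΔP = 97; V ≈ 6.2 × 97^0.65 ≈ 121.28 kt.
Hurricane Krosa: ΔP = 141; V ≈ 6.4 × 141^0.622 ≈ 138.99 kt.
Difference ≈ 121.28 − 138.99 = -17.71 → -18 kt.

-18 kt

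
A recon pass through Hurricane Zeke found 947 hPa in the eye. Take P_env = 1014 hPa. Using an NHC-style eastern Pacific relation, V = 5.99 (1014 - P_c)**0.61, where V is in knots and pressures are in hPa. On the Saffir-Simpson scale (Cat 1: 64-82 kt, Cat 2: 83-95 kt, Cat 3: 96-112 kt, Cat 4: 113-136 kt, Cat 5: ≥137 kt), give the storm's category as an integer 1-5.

1

ΔP = 1014 − 947 = 67 hPa.
V ≈ 5.99 × 67^0.61 = 5.99 × 13.00 ≈ 78 kt.
78 kt falls in the Category 1 band.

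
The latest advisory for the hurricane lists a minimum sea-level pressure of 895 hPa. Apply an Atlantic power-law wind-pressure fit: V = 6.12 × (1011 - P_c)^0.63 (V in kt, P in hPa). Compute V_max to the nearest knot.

ΔP = 1011 − 895 = 116 hPa.
116^0.63 ≈ 19.981.
V ≈ 6.12 × 19.981 ≈ 122.3 kt.

122 kt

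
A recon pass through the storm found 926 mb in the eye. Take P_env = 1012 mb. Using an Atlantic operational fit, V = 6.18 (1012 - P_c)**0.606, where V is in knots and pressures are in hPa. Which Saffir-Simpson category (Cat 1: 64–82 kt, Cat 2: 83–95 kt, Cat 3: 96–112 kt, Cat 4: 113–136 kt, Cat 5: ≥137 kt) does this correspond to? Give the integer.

2

ΔP = 1012 − 926 = 86 mb.
V ≈ 6.18 × 86^0.606 = 6.18 × 14.87 ≈ 92 kt.
92 kt falls in the Category 2 band.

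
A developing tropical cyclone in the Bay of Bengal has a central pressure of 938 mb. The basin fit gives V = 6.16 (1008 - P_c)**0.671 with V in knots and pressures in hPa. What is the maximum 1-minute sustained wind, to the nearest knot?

107 kt

ΔP = 1008 − 938 = 70 mb.
70^0.671 ≈ 17.301.
V ≈ 6.16 × 17.301 ≈ 106.6 kt.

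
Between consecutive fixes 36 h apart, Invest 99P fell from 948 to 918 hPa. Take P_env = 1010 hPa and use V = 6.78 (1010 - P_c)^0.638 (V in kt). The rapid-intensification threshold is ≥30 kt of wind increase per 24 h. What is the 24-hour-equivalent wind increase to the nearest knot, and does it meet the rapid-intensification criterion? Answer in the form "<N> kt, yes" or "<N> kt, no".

18 kt, no

V₁: ΔP = 62, V ≈ 6.78 × 62^0.638 ≈ 94.36 kt.
V₂: ΔP = 92, V ≈ 6.78 × 92^0.638 ≈ 121.37 kt.
ΔV over 36 h = 27.01 kt → 24 h equivalent = 27.01 × 24/36 ≈ 18.01 kt.
18 kt < 30 kt ⇒ not rapid intensification.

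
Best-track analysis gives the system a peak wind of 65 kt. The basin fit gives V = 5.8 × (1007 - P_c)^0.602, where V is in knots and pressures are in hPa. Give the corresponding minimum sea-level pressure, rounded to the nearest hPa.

952 hPa

ΔP = (V / 5.8)^(1/0.602) = (65/5.8)^1.661.
65/5.8 = 11.207; 11.207^1.661 ≈ 55.38 hPa.
P_c = 1007 − 55.38 = 951.62 ≈ 952 hPa.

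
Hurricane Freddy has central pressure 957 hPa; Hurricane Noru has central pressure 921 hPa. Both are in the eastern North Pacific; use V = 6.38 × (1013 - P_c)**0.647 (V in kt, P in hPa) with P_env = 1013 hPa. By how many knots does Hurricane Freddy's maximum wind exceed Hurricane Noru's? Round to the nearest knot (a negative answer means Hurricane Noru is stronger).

-33 kt

Hurricane Freddy: ΔP = 56; V ≈ 6.38 × 56^0.647 ≈ 86.28 kt.
Hurricane Noru: ΔP = 92; V ≈ 6.38 × 92^0.647 ≈ 118.96 kt.
Difference ≈ 86.28 − 118.96 = -32.68 → -33 kt.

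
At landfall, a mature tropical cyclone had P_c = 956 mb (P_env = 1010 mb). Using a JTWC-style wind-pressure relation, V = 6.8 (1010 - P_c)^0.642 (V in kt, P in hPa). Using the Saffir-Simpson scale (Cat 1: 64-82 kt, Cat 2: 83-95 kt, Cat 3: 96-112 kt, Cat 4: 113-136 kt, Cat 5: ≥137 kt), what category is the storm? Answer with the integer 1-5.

2

ΔP = 1010 − 956 = 54 mb.
V ≈ 6.8 × 54^0.642 = 6.8 × 12.95 ≈ 88 kt.
88 kt falls in the Category 2 band.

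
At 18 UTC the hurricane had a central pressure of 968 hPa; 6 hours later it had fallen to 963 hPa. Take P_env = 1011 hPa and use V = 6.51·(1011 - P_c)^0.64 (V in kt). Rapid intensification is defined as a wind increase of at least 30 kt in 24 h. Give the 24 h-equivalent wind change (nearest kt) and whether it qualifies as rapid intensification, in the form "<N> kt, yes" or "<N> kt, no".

V₁: ΔP = 43, V ≈ 6.51 × 43^0.64 ≈ 72.28 kt.
V₂: ΔP = 48, V ≈ 6.51 × 48^0.64 ≈ 77.55 kt.
ΔV over 6 h = 5.27 kt → 24 h equivalent = 5.27 × 24/6 ≈ 21.08 kt.
21 kt < 30 kt ⇒ not rapid intensification.

21 kt, no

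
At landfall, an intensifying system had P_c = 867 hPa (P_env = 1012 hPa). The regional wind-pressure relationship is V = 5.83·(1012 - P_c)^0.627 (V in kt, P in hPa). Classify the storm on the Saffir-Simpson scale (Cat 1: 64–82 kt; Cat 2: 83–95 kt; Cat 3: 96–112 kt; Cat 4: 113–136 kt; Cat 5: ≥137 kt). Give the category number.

4

ΔP = 1012 − 867 = 145 hPa.
V ≈ 5.83 × 145^0.627 = 5.83 × 22.66 ≈ 132 kt.
132 kt falls in the Category 4 band.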